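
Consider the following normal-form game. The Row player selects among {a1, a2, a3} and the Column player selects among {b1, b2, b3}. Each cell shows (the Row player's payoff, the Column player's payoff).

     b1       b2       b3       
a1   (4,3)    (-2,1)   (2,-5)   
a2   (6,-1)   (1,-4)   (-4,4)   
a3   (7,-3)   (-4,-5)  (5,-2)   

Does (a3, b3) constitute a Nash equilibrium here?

Yes

Holding the Column player at b3: the Row player gets 5 from a3, versus 2 from a1, -4 from a2. No profitable deviation for the Row player.
Holding the Row player at a3: the Column player gets -2 from b3, versus -3 from b1, -5 from b2. No profitable deviation for the Column player either.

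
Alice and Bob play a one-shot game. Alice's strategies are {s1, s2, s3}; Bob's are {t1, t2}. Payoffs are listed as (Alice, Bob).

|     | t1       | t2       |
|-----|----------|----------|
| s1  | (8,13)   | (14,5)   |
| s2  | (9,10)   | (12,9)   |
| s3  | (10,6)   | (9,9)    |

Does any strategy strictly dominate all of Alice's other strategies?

None

Check whether one of Alice's strategies beats all alternatives regardless of what the opponent does.
s1 is not dominant: against t1, s2 gives 9 > 8.
s2 is not dominant: against t1, s3 gives 10 > 9.
s3 is not dominant: against t2, s1 gives 14 > 9.
No single strategy is best against every opponent action.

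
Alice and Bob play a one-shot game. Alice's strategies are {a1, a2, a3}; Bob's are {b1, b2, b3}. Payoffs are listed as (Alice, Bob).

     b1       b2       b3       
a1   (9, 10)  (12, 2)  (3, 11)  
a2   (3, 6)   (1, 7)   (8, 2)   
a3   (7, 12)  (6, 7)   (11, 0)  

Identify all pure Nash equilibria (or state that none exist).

Check mutual best responses: a cell is a NE iff neither player can gain by unilaterally deviating.
Alice's best responses — vs b1: a1 (payoff 9); vs b2: a1 (payoff 12); vs b3: a3 (payoff 11).
Bob's best responses — vs a1: b3 (payoff 11); vs a2: b2 (payoff 7); vs a3: b1 (payoff 12).
No cell has both players best-responding. For instance, Alice's best reply to b3 is a3, but against a3 Bob prefers b1 over b3.

No pure-strategy Nash equilibrium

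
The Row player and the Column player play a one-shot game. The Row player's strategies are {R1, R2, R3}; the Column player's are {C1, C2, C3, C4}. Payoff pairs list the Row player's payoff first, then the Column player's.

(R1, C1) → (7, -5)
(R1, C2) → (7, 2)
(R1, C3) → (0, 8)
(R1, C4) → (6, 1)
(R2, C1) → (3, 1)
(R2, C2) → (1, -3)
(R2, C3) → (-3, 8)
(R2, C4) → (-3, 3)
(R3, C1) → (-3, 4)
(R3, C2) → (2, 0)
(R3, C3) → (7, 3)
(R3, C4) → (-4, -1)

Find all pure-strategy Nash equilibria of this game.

Find each player's best response to every opponent strategy; NE are the intersections.
The Row player's best responses — vs C1: R1 (payoff 7); vs C2: R1 (payoff 7); vs C3: R3 (payoff 7); vs C4: R1 (payoff 6).
The Column player's best responses — vs R1: C3 (payoff 8); vs R2: C3 (payoff 8); vs R3: C1 (payoff 4).
No cell has both players best-responding. For instance, the Row player's best reply to C4 is R1, but against R1 the Column player prefers C3 over C4.

None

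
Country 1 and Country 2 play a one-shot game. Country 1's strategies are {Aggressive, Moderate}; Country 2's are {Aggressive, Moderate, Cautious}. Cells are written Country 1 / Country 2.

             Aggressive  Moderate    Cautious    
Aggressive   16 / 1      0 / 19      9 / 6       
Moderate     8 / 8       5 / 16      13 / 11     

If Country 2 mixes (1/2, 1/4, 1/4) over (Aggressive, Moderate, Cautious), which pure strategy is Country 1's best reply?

Aggressive

Compute Country 1's expected payoff from each pure strategy against the given mix.
Aggressive: (1/2)·16 + (1/4)·0 + (1/4)·9 = 41/4
Moderate: (1/2)·8 + (1/4)·5 + (1/4)·13 = 17/2
Highest expected payoff is 41/4, from Aggressive.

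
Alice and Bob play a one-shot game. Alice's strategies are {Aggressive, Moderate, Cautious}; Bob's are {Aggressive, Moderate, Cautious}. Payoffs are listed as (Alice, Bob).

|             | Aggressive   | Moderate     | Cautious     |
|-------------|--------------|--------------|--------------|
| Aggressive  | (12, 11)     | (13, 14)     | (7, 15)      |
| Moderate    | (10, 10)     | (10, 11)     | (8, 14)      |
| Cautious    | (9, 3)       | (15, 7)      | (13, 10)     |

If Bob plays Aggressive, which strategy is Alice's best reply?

Aggressive

With Bob fixed at Aggressive, Alice's payoffs are: Aggressive → 12, Moderate → 10, Cautious → 9.
The maximum is 12, achieved by Aggressive.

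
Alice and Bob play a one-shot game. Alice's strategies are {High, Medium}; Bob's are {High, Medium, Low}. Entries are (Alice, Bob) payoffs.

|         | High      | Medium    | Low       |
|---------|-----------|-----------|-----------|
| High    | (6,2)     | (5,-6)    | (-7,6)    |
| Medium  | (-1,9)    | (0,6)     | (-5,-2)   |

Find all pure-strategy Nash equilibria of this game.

There is no pure-strategy Nash equilibrium

Check mutual best responses: a cell is a NE iff neither player can gain by unilaterally deviating.
Alice's best responses — vs High: High (payoff 6); vs Medium: High (payoff 5); vs Low: Medium (payoff -5).
Bob's best responses — vs High: Low (payoff 6); vs Medium: High (payoff 9).
No cell has both players best-responding. For instance, Alice's best reply to Medium is High, but against High Bob prefers Low over Medium.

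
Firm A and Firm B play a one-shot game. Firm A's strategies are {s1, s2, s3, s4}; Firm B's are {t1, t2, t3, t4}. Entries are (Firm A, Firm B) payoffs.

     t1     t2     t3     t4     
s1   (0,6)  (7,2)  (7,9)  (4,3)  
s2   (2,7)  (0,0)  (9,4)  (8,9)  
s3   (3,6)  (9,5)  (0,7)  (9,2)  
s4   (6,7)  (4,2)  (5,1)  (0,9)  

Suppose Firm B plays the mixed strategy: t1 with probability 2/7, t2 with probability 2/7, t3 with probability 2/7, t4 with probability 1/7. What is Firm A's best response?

Firm A's best reply maximizes expected payoff against the mix.
s1: (2/7)·0 + (2/7)·7 + (2/7)·7 + (1/7)·4 = 32/7
s2: (2/7)·2 + (2/7)·0 + (2/7)·9 + (1/7)·8 = 30/7
s3: (2/7)·3 + (2/7)·9 + (2/7)·0 + (1/7)·9 = 33/7
s4: (2/7)·6 + (2/7)·4 + (2/7)·5 + (1/7)·0 = 30/7
Highest expected payoff is 33/7, from s3.

s3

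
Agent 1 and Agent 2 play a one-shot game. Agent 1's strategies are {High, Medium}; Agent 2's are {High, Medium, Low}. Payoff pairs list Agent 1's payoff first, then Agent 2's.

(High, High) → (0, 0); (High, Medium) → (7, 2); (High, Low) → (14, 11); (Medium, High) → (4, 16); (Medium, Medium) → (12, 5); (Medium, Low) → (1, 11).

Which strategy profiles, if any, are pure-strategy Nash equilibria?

Find each player's best response to every opponent strategy; NE are the intersections.
Agent 1's best responses — vs High: Medium (payoff 4); vs Medium: Medium (payoff 12); vs Low: High (payoff 14).
Agent 2's best responses — vs High: Low (payoff 11); vs Medium: High (payoff 16).
Mutual best responses occur at (High, Low) and (Medium, High); at each, neither player gains by switching.

(High, Low) and (Medium, High)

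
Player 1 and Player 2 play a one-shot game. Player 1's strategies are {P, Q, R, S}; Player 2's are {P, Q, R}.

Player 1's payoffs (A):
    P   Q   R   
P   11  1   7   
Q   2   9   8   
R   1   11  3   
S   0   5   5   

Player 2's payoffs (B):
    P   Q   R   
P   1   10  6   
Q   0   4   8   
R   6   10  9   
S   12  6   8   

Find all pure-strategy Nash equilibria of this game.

A profile is a Nash equilibrium when each player is best-responding to the other.
Player 1's best responses — vs P: P (payoff 11); vs Q: R (payoff 11); vs R: Q (payoff 8).
Player 2's best responses — vs P: Q (payoff 10); vs Q: R (payoff 8); vs R: Q (payoff 10); vs S: P (payoff 12).
Mutual best responses occur at (Q, R) and (R, Q); at each, neither player gains by switching.

(Q, R) and (R, Q)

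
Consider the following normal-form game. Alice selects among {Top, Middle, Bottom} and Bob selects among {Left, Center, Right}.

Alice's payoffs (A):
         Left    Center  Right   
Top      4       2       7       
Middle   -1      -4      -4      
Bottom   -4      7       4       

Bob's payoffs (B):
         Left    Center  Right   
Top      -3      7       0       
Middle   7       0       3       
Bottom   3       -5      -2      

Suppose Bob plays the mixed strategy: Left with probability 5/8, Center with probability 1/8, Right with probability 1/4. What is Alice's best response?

Top

Compute Alice's expected payoff from each pure strategy against the given mix.
Top: (5/8)·4 + (1/8)·2 + (1/4)·7 = 9/2
Middle: (5/8)·(-1) + (1/8)·(-4) + (1/4)·(-4) = -17/8
Bottom: (5/8)·(-4) + (1/8)·7 + (1/4)·4 = -5/8
Highest expected payoff is 9/2, from Top.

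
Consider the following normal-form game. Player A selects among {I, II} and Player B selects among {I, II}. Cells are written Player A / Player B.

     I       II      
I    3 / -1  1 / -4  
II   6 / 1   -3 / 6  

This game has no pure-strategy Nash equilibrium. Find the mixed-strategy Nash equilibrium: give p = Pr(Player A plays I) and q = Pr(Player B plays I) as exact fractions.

In a mixed NE each player is indifferent between their pure strategies, so the opponent's mix sets the indifference.
Player B indifferent between I and II: p·(-1) + (1−p)·1 = p·(-4) + (1−p)·6 ⟹ 1 + (-2)p = 6 + (-10)p ⟹ p = 5/8.
Player A indifferent between I and II: q·3 + (1−q)·1 = q·6 + (1−q)·(-3) ⟹ 1 + 2q = (-3) + 9q ⟹ q = 4/7.

p = 5/8, q = 4/7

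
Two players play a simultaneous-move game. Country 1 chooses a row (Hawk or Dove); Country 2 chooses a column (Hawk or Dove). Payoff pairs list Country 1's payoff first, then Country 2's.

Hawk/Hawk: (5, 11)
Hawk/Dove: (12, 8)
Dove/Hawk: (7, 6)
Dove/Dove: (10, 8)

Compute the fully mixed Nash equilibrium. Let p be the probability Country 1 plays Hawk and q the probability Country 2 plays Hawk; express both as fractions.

p = 2/5, q = 1/2

Each player's mixing probability is pinned down by making the *other* player indifferent.
Country 2 indifferent between Hawk and Dove: p·11 + (1−p)·6 = p·8 + (1−p)·8 ⟹ 6 + 5p = 8 + 0p ⟹ p = 2/5.
Country 1 indifferent between Hawk and Dove: q·5 + (1−q)·12 = q·7 + (1−q)·10 ⟹ 12 + (-7)q = 10 + (-3)q ⟹ q = 1/2.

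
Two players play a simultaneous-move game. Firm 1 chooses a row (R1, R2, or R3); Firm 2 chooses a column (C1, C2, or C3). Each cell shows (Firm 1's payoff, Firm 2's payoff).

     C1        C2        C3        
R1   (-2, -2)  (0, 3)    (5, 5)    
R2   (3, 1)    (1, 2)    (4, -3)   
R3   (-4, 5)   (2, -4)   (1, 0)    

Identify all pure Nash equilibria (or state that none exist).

Check mutual best responses: a cell is a NE iff neither player can gain by unilaterally deviating.
Firm 1's best responses — vs C1: R2 (payoff 3); vs C2: R3 (payoff 2); vs C3: R1 (payoff 5).
Firm 2's best responses — vs R1: C3 (payoff 5); vs R2: C2 (payoff 2); vs R3: C1 (payoff 5).
The only mutual best response is (R1, C3); neither player gains by switching there.

(R1, C3)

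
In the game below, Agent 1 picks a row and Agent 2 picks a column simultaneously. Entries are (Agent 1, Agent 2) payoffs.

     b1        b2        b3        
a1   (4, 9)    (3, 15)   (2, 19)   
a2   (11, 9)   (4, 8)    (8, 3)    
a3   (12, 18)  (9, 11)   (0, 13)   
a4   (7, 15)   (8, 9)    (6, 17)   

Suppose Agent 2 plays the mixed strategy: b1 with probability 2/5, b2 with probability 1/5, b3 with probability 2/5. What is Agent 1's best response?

Compute Agent 1's expected payoff from each pure strategy against the given mix.
a1: (2/5)·4 + (1/5)·3 + (2/5)·2 = 3
a2: (2/5)·11 + (1/5)·4 + (2/5)·8 = 42/5
a3: (2/5)·12 + (1/5)·9 + (2/5)·0 = 33/5
a4: (2/5)·7 + (1/5)·8 + (2/5)·6 = 34/5
Highest expected payoff is 42/5, from a2.

a2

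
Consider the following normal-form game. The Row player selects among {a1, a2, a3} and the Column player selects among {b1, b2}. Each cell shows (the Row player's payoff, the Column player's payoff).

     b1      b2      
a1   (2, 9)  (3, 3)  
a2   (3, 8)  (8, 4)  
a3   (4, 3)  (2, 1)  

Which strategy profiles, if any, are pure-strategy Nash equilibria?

Check mutual best responses: a cell is a NE iff neither player can gain by unilaterally deviating.
The Row player's best responses — vs b1: a3 (payoff 4); vs b2: a2 (payoff 8).
The Column player's best responses — vs a1: b1 (payoff 9); vs a2: b1 (payoff 8); vs a3: b1 (payoff 3).
The only mutual best response is (a3, b1); neither player gains by switching there.

(a3, b1)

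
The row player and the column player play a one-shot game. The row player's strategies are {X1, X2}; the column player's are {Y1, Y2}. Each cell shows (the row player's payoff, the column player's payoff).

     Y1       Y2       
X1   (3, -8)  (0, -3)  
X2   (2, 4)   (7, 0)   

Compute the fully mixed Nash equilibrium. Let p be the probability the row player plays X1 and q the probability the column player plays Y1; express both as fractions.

p = 4/9, q = 7/8

In a mixed NE each player is indifferent between their pure strategies, so the opponent's mix sets the indifference.
The column player indifferent between Y1 and Y2: p·(-8) + (1−p)·4 = p·(-3) + (1−p)·0 ⟹ 4 + (-12)p = 0 + (-3)p ⟹ p = 4/9.
The row player indifferent between X1 and X2: q·3 + (1−q)·0 = q·2 + (1−q)·7 ⟹ 0 + 3q = 7 + (-5)q ⟹ q = 7/8.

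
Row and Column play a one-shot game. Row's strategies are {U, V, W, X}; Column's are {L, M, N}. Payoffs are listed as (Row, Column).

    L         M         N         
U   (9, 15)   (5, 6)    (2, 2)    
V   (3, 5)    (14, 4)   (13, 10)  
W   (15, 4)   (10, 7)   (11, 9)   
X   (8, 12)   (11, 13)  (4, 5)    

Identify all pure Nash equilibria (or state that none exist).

(V, N)

Find each player's best response to every opponent strategy; NE are the intersections.
Row's best responses — vs L: W (payoff 15); vs M: V (payoff 14); vs N: V (payoff 13).
Column's best responses — vs U: L (payoff 15); vs V: N (payoff 10); vs W: N (payoff 9); vs X: M (payoff 13).
The only mutual best response is (V, N); neither player gains by switching there.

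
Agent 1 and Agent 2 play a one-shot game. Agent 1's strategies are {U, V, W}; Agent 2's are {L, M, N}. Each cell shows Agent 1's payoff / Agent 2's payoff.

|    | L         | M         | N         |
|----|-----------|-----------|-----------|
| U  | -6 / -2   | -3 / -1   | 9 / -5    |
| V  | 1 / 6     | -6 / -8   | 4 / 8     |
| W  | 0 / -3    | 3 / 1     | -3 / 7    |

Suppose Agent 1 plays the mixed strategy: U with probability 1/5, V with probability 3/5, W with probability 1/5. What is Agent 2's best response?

N

Agent 2's best reply maximizes expected payoff against the mix.
L: (1/5)·(-2) + (3/5)·6 + (1/5)·(-3) = 13/5
M: (1/5)·(-1) + (3/5)·(-8) + (1/5)·1 = -24/5
N: (1/5)·(-5) + (3/5)·8 + (1/5)·7 = 26/5
Highest expected payoff is 26/5, from N.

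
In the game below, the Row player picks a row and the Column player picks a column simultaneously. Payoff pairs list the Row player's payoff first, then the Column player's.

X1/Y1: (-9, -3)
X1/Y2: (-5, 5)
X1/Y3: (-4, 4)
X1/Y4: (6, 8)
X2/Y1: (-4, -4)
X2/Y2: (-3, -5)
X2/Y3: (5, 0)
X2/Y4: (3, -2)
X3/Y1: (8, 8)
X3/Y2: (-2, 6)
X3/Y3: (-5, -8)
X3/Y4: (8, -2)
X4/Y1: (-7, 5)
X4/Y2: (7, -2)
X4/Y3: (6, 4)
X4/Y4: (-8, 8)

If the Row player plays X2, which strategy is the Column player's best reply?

With the Row player fixed at X2, the Column player's payoffs are: Y1 → -4, Y2 → -5, Y3 → 0, Y4 → -2.
The maximum is 0, achieved by Y3.

Y3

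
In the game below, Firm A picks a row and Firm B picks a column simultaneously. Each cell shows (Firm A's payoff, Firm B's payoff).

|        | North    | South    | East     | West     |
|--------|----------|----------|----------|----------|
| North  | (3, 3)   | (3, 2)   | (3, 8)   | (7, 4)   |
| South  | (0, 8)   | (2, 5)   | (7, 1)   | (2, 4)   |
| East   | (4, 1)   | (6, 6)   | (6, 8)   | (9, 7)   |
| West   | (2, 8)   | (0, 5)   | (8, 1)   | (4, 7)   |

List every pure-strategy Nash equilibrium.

None

Find each player's best response to every opponent strategy; NE are the intersections.
Firm A's best responses — vs North: East (payoff 4); vs South: East (payoff 6); vs East: West (payoff 8); vs West: East (payoff 9).
Firm B's best responses — vs North: East (payoff 8); vs South: North (payoff 8); vs East: East (payoff 8); vs West: North (payoff 8).
No cell has both players best-responding. For instance, Firm A's best reply to North is East, but against East Firm B prefers East over North.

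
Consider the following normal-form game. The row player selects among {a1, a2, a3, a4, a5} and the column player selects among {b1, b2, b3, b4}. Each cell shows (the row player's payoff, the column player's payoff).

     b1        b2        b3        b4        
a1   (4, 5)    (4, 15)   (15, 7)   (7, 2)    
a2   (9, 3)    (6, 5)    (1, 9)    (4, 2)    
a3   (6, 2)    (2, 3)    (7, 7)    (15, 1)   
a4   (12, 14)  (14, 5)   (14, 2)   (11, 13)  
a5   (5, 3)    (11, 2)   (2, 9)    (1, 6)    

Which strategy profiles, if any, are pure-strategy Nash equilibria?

(a4, b1)

Check mutual best responses: a cell is a NE iff neither player can gain by unilaterally deviating.
The row player's best responses — vs b1: a4 (payoff 12); vs b2: a4 (payoff 14); vs b3: a1 (payoff 15); vs b4: a3 (payoff 15).
The column player's best responses — vs a1: b2 (payoff 15); vs a2: b3 (payoff 9); vs a3: b3 (payoff 7); vs a4: b1 (payoff 14); vs a5: b3 (payoff 9).
The only mutual best response is (a4, b1); neither player gains by switching there.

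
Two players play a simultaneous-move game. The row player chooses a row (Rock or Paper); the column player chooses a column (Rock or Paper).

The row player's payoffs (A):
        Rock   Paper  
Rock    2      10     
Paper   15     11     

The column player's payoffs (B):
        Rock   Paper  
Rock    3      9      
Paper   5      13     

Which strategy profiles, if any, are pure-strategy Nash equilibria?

Check mutual best responses: a cell is a NE iff neither player can gain by unilaterally deviating.
The row player's best responses — vs Rock: Paper (payoff 15); vs Paper: Paper (payoff 11).
The column player's best responses — vs Rock: Paper (payoff 9); vs Paper: Paper (payoff 13).
The only mutual best response is (Paper, Paper); neither player gains by switching there.

(Paper, Paper)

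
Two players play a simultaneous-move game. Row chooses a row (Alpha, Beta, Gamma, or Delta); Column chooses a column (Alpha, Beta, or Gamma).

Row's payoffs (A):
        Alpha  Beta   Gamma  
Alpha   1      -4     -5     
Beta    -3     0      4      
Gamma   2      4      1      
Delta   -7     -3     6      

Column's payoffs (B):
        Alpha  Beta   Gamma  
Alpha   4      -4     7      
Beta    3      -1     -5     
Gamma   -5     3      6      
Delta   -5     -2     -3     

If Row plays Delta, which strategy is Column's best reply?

With Row fixed at Delta, Column's payoffs are: Alpha → -5, Beta → -2, Gamma → -3.
The maximum is -2, achieved by Beta.

Beta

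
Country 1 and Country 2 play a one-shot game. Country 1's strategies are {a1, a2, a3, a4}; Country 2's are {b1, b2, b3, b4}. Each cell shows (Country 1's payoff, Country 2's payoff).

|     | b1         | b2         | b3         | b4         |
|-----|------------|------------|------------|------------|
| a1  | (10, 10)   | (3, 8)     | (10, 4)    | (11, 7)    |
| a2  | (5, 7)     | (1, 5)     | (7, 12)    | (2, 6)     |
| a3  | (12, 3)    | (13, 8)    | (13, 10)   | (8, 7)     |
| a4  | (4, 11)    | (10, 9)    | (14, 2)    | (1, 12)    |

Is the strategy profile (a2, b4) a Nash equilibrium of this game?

Holding Country 2 at b4: Country 1 gets 2 from a2 but could get 11 by switching to a1. Country 1 has a profitable deviation.

No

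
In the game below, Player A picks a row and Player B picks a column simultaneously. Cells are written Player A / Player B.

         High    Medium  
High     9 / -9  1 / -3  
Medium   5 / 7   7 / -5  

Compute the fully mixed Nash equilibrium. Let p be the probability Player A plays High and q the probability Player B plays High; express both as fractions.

p = 2/3, q = 3/5

In a mixed NE each player is indifferent between their pure strategies, so the opponent's mix sets the indifference.
Player B indifferent between High and Medium: p·(-9) + (1−p)·7 = p·(-3) + (1−p)·(-5) ⟹ 7 + (-16)p = (-5) + 2p ⟹ p = 2/3.
Player A indifferent between High and Medium: q·9 + (1−q)·1 = q·5 + (1−q)·7 ⟹ 1 + 8q = 7 + (-2)q ⟹ q = 3/5.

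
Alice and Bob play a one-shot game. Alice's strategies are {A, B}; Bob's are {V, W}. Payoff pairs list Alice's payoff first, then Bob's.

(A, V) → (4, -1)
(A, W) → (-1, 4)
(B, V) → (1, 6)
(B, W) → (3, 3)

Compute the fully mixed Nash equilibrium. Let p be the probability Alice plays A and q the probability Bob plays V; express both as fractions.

In a mixed NE each player is indifferent between their pure strategies, so the opponent's mix sets the indifference.
Bob indifferent between V and W: p·(-1) + (1−p)·6 = p·4 + (1−p)·3 ⟹ 6 + (-7)p = 3 + 1p ⟹ p = 3/8.
Alice indifferent between A and B: q·4 + (1−q)·(-1) = q·1 + (1−q)·3 ⟹ (-1) + 5q = 3 + (-2)q ⟹ q = 4/7.

p = 3/8, q = 4/7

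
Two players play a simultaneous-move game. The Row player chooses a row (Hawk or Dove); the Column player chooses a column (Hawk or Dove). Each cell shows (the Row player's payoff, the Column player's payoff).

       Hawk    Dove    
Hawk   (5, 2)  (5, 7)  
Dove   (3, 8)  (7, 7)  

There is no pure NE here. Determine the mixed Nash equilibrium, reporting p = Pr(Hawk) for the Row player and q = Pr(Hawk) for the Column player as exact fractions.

In a mixed NE each player is indifferent between their pure strategies, so the opponent's mix sets the indifference.
The Column player indifferent between Hawk and Dove: p·2 + (1−p)·8 = p·7 + (1−p)·7 ⟹ 8 + (-6)p = 7 + 0p ⟹ p = 1/6.
The Row player indifferent between Hawk and Dove: q·5 + (1−q)·5 = q·3 + (1−q)·7 ⟹ 5 + 0q = 7 + (-4)q ⟹ q = 1/2.

p = 1/6, q = 1/2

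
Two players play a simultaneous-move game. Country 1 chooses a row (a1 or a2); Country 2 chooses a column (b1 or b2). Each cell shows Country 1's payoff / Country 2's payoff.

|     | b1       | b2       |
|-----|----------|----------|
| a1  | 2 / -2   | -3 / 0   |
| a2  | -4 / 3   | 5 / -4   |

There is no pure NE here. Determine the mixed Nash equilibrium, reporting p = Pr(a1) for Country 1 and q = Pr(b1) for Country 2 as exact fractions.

Each player's mixing probability is pinned down by making the *other* player indifferent.
Country 2 indifferent between b1 and b2: p·(-2) + (1−p)·3 = p·0 + (1−p)·(-4) ⟹ 3 + (-5)p = (-4) + 4p ⟹ p = 7/9.
Country 1 indifferent between a1 and a2: q·2 + (1−q)·(-3) = q·(-4) + (1−q)·5 ⟹ (-3) + 5q = 5 + (-9)q ⟹ q = 4/7.

p = 7/9, q = 4/7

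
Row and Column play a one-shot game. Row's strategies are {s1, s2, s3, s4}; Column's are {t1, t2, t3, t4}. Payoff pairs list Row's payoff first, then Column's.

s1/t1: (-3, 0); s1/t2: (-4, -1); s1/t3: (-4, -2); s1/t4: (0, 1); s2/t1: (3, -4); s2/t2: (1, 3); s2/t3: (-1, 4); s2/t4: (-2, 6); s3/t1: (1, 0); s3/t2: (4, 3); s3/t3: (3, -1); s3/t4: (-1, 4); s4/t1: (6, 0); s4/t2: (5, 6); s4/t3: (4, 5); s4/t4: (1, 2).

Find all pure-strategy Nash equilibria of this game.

Check mutual best responses: a cell is a NE iff neither player can gain by unilaterally deviating.
Row's best responses — vs t1: s4 (payoff 6); vs t2: s4 (payoff 5); vs t3: s4 (payoff 4); vs t4: s4 (payoff 1).
Column's best responses — vs s1: t4 (payoff 1); vs s2: t4 (payoff 6); vs s3: t4 (payoff 4); vs s4: t2 (payoff 6).
The only mutual best response is (s4, t2); neither player gains by switching there.

(s4, t2)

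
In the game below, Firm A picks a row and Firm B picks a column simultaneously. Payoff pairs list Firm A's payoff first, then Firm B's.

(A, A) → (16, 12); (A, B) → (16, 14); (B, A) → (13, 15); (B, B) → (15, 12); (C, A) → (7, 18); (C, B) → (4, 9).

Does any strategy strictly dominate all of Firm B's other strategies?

None

Check whether one of Firm B's strategies beats all alternatives regardless of what the opponent does.
A is not dominant: against A, B gives 14 > 12.
B is not dominant: against B, A gives 15 > 12.
No single strategy is best against every opponent action.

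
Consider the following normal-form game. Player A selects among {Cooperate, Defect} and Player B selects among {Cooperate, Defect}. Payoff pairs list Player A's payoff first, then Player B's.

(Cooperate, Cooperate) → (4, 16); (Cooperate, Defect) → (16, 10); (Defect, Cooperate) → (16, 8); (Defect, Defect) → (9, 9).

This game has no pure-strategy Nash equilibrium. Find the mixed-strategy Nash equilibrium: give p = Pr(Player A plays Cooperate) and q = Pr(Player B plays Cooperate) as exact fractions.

p = 1/7, q = 7/19

In a mixed NE each player is indifferent between their pure strategies, so the opponent's mix sets the indifference.
Player B indifferent between Cooperate and Defect: p·16 + (1−p)·8 = p·10 + (1−p)·9 ⟹ 8 + 8p = 9 + 1p ⟹ p = 1/7.
Player A indifferent between Cooperate and Defect: q·4 + (1−q)·16 = q·16 + (1−q)·9 ⟹ 16 + (-12)q = 9 + 7q ⟹ q = 7/19.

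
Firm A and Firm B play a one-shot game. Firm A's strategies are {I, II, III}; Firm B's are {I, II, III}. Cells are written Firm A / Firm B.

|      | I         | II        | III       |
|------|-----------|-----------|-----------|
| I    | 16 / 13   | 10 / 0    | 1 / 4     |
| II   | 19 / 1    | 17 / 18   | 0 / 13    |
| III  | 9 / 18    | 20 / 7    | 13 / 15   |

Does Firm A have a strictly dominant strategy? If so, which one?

A strategy is strictly dominant if it gives Firm A a strictly higher payoff than every other strategy, against every choice by the opponent.
I is not dominant: against I, II gives 19 > 16.
II is not dominant: against II, III gives 20 > 17.
III is not dominant: against I, I gives 16 > 9.
No single strategy is best against every opponent action.

No strictly dominant strategy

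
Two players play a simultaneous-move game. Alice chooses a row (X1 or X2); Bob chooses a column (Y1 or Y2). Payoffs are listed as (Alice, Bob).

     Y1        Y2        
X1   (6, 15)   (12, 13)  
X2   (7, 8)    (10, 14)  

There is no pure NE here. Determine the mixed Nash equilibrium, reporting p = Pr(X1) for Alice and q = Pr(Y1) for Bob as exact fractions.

In a mixed NE each player is indifferent between their pure strategies, so the opponent's mix sets the indifference.
Bob indifferent between Y1 and Y2: p·15 + (1−p)·8 = p·13 + (1−p)·14 ⟹ 8 + 7p = 14 + (-1)p ⟹ p = 3/4.
Alice indifferent between X1 and X2: q·6 + (1−q)·12 = q·7 + (1−q)·10 ⟹ 12 + (-6)q = 10 + (-3)q ⟹ q = 2/3.

p = 3/4, q = 2/3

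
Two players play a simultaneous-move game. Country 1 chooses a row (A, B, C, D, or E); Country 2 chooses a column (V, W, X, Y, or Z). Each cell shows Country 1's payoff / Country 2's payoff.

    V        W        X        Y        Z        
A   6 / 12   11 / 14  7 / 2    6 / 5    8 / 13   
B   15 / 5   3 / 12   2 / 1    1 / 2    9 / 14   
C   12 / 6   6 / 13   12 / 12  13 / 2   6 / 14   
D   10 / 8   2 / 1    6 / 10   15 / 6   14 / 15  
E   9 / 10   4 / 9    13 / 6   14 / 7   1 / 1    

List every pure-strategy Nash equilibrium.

A profile is a Nash equilibrium when each player is best-responding to the other.
Country 1's best responses — vs V: B (payoff 15); vs W: A (payoff 11); vs X: E (payoff 13); vs Y: D (payoff 15); vs Z: D (payoff 14).
Country 2's best responses — vs A: W (payoff 14); vs B: Z (payoff 14); vs C: Z (payoff 14); vs D: Z (payoff 15); vs E: V (payoff 10).
Mutual best responses occur at (A, W) and (D, Z); at each, neither player gains by switching.

(A, W) and (D, Z)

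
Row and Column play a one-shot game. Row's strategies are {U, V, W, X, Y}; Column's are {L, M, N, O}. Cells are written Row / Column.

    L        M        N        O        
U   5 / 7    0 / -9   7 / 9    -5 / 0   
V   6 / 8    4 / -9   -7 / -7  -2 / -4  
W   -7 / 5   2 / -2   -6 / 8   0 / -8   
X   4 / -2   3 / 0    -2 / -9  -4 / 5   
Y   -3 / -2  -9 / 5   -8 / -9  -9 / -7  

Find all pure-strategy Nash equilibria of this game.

(U, N) and (V, L)

Check mutual best responses: a cell is a NE iff neither player can gain by unilaterally deviating.
Row's best responses — vs L: V (payoff 6); vs M: V (payoff 4); vs N: U (payoff 7); vs O: W (payoff 0).
Column's best responses — vs U: N (payoff 9); vs V: L (payoff 8); vs W: N (payoff 8); vs X: O (payoff 5); vs Y: M (payoff 5).
Mutual best responses occur at (U, N) and (V, L); at each, neither player gains by switching.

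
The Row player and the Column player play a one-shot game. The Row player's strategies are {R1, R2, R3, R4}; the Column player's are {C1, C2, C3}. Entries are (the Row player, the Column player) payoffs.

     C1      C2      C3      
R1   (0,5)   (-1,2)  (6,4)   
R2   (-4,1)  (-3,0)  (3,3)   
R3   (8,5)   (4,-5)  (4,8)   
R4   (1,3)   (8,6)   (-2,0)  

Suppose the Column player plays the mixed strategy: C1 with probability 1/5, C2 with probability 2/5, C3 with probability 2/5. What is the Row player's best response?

The Row player's best reply maximizes expected payoff against the mix.
R1: (1/5)·0 + (2/5)·(-1) + (2/5)·6 = 2
R2: (1/5)·(-4) + (2/5)·(-3) + (2/5)·3 = -4/5
R3: (1/5)·8 + (2/5)·4 + (2/5)·4 = 24/5
R4: (1/5)·1 + (2/5)·8 + (2/5)·(-2) = 13/5
Highest expected payoff is 24/5, from R3.

R3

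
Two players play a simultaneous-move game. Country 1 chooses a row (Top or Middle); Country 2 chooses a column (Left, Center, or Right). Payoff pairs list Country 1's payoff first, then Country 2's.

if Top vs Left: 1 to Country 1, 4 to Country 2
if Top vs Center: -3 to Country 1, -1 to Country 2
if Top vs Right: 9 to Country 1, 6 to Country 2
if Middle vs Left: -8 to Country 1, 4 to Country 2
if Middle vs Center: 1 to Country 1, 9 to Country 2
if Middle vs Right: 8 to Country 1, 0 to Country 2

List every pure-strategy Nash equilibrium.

Check mutual best responses: a cell is a NE iff neither player can gain by unilaterally deviating.
Country 1's best responses — vs Left: Top (payoff 1); vs Center: Middle (payoff 1); vs Right: Top (payoff 9).
Country 2's best responses — vs Top: Right (payoff 6); vs Middle: Center (payoff 9).
Mutual best responses occur at (Top, Right) and (Middle, Center); at each, neither player gains by switching.

(Top, Right) and (Middle, Center)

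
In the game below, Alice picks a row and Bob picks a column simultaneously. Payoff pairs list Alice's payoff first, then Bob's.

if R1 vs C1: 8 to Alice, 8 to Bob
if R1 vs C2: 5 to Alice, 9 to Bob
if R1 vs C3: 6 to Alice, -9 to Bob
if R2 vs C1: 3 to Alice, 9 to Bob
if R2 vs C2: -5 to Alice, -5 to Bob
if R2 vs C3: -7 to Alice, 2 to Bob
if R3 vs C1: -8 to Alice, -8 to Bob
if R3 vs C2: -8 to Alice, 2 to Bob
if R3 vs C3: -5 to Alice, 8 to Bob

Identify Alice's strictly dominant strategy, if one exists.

Check whether one of Alice's strategies beats all alternatives regardless of what the opponent does.
R1 strictly dominates: vs C1: 8 > each of {3, -8}; vs C2: 5 > each of {-5, -8}; vs C3: 6 > each of {-7, -5}.

R1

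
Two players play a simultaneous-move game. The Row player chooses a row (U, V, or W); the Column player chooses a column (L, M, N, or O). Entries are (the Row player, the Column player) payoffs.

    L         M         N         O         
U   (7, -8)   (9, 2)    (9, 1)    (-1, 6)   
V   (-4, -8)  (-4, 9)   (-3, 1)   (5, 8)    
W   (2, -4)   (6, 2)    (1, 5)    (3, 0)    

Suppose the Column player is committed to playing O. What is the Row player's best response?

V

With the Column player fixed at O, the Row player's payoffs are: U → -1, V → 5, W → 3.
The maximum is 5, achieved by V.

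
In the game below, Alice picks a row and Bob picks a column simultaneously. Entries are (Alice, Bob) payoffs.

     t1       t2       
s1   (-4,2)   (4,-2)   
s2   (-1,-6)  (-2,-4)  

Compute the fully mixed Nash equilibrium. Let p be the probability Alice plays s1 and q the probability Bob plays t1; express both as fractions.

p = 1/3, q = 2/3

Each player's mixing probability is pinned down by making the *other* player indifferent.
Bob indifferent between t1 and t2: p·2 + (1−p)·(-6) = p·(-2) + (1−p)·(-4) ⟹ (-6) + 8p = (-4) + 2p ⟹ p = 1/3.
Alice indifferent between s1 and s2: q·(-4) + (1−q)·4 = q·(-1) + (1−q)·(-2) ⟹ 4 + (-8)q = (-2) + 1q ⟹ q = 2/3.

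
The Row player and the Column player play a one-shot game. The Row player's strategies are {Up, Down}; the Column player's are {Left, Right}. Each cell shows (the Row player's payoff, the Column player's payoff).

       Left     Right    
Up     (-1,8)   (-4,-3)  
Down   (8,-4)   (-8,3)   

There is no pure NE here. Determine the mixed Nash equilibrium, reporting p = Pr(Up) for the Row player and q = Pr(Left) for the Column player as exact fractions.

p = 7/18, q = 4/13

In a mixed NE each player is indifferent between their pure strategies, so the opponent's mix sets the indifference.
The Column player indifferent between Left and Right: p·8 + (1−p)·(-4) = p·(-3) + (1−p)·3 ⟹ (-4) + 12p = 3 + (-6)p ⟹ p = 7/18.
The Row player indifferent between Up and Down: q·(-1) + (1−q)·(-4) = q·8 + (1−q)·(-8) ⟹ (-4) + 3q = (-8) + 16q ⟹ q = 4/13.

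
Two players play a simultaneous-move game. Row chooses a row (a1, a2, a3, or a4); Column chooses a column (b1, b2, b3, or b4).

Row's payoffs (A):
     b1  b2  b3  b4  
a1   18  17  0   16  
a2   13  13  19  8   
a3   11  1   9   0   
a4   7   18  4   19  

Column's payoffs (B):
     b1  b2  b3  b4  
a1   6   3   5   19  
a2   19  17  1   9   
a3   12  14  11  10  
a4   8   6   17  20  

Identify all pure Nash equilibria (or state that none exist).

Find each player's best response to every opponent strategy; NE are the intersections.
Row's best responses — vs b1: a1 (payoff 18); vs b2: a4 (payoff 18); vs b3: a2 (payoff 19); vs b4: a4 (payoff 19).
Column's best responses — vs a1: b4 (payoff 19); vs a2: b1 (payoff 19); vs a3: b2 (payoff 14); vs a4: b4 (payoff 20).
The only mutual best response is (a4, b4); neither player gains by switching there.

(a4, b4)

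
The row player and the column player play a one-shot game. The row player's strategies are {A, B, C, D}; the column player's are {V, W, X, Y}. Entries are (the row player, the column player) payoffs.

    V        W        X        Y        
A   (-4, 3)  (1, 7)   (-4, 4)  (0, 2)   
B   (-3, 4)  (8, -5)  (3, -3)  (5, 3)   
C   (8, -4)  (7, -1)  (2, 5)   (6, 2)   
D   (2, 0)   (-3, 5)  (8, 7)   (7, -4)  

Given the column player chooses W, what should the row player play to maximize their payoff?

B

With the column player fixed at W, the row player's payoffs are: A → 1, B → 8, C → 7, D → -3.
The maximum is 8, achieved by B.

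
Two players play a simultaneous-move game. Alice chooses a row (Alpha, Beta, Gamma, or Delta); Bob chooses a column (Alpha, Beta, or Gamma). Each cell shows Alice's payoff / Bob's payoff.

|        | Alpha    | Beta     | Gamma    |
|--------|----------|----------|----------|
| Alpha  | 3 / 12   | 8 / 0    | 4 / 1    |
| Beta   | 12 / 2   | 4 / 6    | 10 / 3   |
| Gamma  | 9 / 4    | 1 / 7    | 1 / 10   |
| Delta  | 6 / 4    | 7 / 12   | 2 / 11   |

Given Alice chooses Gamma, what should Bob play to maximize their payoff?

With Alice fixed at Gamma, Bob's payoffs are: Alpha → 4, Beta → 7, Gamma → 10.
The maximum is 10, achieved by Gamma.

Gamma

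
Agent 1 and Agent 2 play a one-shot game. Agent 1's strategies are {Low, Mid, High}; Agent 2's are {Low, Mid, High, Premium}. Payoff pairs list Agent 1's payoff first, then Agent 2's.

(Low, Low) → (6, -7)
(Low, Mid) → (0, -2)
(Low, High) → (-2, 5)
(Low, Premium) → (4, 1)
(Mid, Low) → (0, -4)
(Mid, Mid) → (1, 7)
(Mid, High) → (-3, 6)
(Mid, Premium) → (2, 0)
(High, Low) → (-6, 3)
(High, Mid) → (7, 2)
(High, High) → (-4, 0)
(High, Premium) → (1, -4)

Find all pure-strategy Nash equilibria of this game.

Find each player's best response to every opponent strategy; NE are the intersections.
Agent 1's best responses — vs Low: Low (payoff 6); vs Mid: High (payoff 7); vs High: Low (payoff -2); vs Premium: Low (payoff 4).
Agent 2's best responses — vs Low: High (payoff 5); vs Mid: Mid (payoff 7); vs High: Low (payoff 3).
The only mutual best response is (Low, High); neither player gains by switching there.

(Low, High)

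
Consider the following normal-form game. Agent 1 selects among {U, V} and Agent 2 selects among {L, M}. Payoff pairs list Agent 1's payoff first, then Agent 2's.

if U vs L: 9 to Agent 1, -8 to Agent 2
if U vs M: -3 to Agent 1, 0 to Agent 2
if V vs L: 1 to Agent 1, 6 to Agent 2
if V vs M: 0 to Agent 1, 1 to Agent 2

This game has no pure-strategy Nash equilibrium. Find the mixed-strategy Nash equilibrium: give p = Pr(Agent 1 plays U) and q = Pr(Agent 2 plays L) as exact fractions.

In a mixed NE each player is indifferent between their pure strategies, so the opponent's mix sets the indifference.
Agent 2 indifferent between L and M: p·(-8) + (1−p)·6 = p·0 + (1−p)·1 ⟹ 6 + (-14)p = 1 + (-1)p ⟹ p = 5/13.
Agent 1 indifferent between U and V: q·9 + (1−q)·(-3) = q·1 + (1−q)·0 ⟹ (-3) + 12q = 0 + 1q ⟹ q = 3/11.

p = 5/13, q = 3/11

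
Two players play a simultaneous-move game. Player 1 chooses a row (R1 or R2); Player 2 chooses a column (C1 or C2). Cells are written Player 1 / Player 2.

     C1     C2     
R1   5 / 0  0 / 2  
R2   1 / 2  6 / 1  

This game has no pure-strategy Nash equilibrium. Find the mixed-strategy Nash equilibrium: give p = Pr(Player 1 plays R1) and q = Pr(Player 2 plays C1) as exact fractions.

In a mixed NE each player is indifferent between their pure strategies, so the opponent's mix sets the indifference.
Player 2 indifferent between C1 and C2: p·0 + (1−p)·2 = p·2 + (1−p)·1 ⟹ 2 + (-2)p = 1 + 1p ⟹ p = 1/3.
Player 1 indifferent between R1 and R2: q·5 + (1−q)·0 = q·1 + (1−q)·6 ⟹ 0 + 5q = 6 + (-5)q ⟹ q = 3/5.

p = 1/3, q = 3/5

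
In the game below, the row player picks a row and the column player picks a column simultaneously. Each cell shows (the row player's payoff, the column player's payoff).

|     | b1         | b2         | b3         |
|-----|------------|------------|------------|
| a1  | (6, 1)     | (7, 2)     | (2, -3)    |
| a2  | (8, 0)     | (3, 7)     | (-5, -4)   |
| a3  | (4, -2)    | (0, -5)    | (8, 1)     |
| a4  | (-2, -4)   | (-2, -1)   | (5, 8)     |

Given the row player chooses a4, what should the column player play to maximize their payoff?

b3

With the row player fixed at a4, the column player's payoffs are: b1 → -4, b2 → -1, b3 → 8.
The maximum is 8, achieved by b3.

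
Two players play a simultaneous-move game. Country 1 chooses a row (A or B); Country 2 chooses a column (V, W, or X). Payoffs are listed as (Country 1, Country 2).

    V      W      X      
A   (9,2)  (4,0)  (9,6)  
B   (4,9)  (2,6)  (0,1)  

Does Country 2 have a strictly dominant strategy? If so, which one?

A strategy is strictly dominant if it gives Country 2 a strictly higher payoff than every other strategy, against every choice by the opponent.
V is not dominant: against A, X gives 6 > 2.
W is not dominant: against A, V gives 2 > 0.
X is not dominant: against B, V gives 9 > 1.
No single strategy is best against every opponent action.

None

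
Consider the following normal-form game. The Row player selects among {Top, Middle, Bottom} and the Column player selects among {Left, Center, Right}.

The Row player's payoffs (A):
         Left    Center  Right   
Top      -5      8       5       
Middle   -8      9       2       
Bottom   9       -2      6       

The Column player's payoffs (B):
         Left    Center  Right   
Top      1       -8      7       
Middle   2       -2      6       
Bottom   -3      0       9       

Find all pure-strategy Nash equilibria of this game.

A profile is a Nash equilibrium when each player is best-responding to the other.
The Row player's best responses — vs Left: Bottom (payoff 9); vs Center: Middle (payoff 9); vs Right: Bottom (payoff 6).
The Column player's best responses — vs Top: Right (payoff 7); vs Middle: Right (payoff 6); vs Bottom: Right (payoff 9).
The only mutual best response is (Bottom, Right); neither player gains by switching there.

(Bottom, Right)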